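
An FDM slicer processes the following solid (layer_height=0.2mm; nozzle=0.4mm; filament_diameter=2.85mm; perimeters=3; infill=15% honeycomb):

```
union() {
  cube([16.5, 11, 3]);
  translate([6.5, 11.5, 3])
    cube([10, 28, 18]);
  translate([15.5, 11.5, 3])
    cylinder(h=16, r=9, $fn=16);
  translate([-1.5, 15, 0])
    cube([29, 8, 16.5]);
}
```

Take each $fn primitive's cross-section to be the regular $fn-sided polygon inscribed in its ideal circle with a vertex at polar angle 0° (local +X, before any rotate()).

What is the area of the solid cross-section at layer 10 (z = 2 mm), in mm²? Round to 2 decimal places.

At z = 2 mm: the 16.5×11 cube contributes its full rectangle (area 181.50 mm²); the cube at (6.5, 11.5) is absent (z outside [3, 21]); the cylinder at (15.5, 11.5) does not reach this height (z outside [3, 19]); the cube at (-1.5, 15) is present — its section is the full 29×8 rectangle (area 232.00 mm²); Combining (union): the 2 present regions are separate (no shared area or edge), so areas and boundary lengths simply add and each stays a separate island — area = 413.50 mm². Overall, the cross-section has 2 separate islands. Net area = 413.50 mm².

413.50 mm²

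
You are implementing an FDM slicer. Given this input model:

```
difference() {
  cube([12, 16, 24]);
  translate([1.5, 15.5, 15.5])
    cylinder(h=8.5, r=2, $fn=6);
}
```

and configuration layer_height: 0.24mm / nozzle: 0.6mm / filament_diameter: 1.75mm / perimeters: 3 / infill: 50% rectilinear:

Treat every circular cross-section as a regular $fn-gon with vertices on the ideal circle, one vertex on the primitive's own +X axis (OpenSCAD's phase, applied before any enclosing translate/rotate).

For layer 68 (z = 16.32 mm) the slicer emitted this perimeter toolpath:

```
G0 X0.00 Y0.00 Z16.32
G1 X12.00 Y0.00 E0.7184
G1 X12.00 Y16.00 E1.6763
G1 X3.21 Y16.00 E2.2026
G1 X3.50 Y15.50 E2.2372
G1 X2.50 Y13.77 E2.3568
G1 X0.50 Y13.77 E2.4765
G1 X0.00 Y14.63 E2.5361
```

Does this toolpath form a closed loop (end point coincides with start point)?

Start point (G0): (0.00, 0.00). End point (last G1): the path does not return to the start — open.

no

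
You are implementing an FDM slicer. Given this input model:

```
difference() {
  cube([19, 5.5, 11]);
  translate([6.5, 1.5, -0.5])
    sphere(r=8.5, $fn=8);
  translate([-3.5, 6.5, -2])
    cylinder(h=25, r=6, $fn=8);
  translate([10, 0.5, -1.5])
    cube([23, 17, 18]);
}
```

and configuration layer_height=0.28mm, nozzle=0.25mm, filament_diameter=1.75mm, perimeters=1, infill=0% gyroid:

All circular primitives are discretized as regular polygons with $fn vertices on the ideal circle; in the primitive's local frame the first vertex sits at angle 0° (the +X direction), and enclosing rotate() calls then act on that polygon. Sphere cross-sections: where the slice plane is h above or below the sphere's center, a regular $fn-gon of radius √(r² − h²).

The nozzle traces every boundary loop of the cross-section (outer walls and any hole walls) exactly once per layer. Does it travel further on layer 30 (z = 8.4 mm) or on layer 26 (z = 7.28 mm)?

layer 26 (z = 7.28 mm)

Layer 30 (z = 8.4): the cube (footprint 19×5.5) is included at this height (perimeter 49.00 mm); the sphere at (6.5, 1.5) does not reach this height (|z−center|=8.900 > r=8.5); the r=6 cylinder at (-3.5, 6.5) gives a regular 8-gon of circumradius 6 (constant along its height) (perimeter = 2·8·6.000·sin(180°/8) = 36.74 mm); the 23×17 cube at (10, 0.5) contributes its full rectangle (perimeter 80.00 mm); After the difference (first − rest): starting from the 19×5.5 cube, the r=6 cylinder at (-3.5, 6.5) partially overlaps it — only the 4.70 mm² overlap (of its 101.82 mm²) is removed, clipping the outline; the 23×17 cube at (10, 0.5) partially overlaps it — only the 45.00 mm² overlap (of its 391.00 mm²) is removed, clipping the outline — boundary = 47.68 mm. So its perimeter = 47.68 mm. Layer 26 (z = 7.28): the 19×5.5 cube contributes its full rectangle (perimeter 49.00 mm); the sphere at (6.5, 1.5): section is a regular 8-gon, circumradius = √(r²−h²) = √(8.5²−7.78²) = 3.424 (perimeter = 2·8·3.424·sin(180°/8) = 20.96 mm); the r=6 cylinder at (-3.5, 6.5) contributes a regular 8-gon of circumradius 6 (perimeter = 2·8·6.000·sin(180°/8) = 36.74 mm); the cube at (10, 0.5) is present — its section is the full 23×17 rectangle (perimeter 80.00 mm); Taking the first minus the rest: starting from the 19×5.5 cube, the r=8.5 sphere at (6.5, 1.5) partially overlaps it — only the 25.92 mm² overlap (of its 33.15 mm²) is removed, clipping the outline; the r=6 cylinder at (-3.5, 6.5) partially overlaps it — only the 4.70 mm² overlap (of its 101.82 mm²) is removed, clipping the outline; the 23×17 cube at (10, 0.5) partially overlaps it — only the 45.00 mm² overlap (of its 391.00 mm²) is removed, clipping the outline — boundary = 55.80 mm. So its perimeter = 55.80 mm. Layer 26 is larger (55.80 vs 47.68 mm).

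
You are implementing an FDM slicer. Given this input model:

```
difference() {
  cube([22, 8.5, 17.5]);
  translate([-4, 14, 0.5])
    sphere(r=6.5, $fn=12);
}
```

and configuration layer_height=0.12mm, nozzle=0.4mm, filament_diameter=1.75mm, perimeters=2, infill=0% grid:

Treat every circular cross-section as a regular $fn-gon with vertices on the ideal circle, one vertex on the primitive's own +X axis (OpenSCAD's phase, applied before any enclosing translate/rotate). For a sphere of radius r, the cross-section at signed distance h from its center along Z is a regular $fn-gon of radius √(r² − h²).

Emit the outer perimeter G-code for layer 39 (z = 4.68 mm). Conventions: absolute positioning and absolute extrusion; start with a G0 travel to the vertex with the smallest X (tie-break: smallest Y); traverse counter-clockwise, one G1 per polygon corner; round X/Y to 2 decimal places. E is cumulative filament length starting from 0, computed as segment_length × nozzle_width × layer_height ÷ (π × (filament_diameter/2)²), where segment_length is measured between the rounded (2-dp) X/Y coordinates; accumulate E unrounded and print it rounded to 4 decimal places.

G0 X0.00 Y0.00 Z4.68
G1 X22.00 Y0.00 E0.4390
G1 X22.00 Y8.50 E0.6087
G1 X0.00 Y8.50 E1.0477
G1 X0.00 Y0.00 E1.2173

At z = 4.68 mm: the cube (footprint 22×8.5) is included at this height; the sphere at (-4, 14): section is a regular 12-gon, circumradius = √(r²−h²) = √(6.5²−4.18²) = 4.978; Taking the first minus the rest: starting from the 22×8.5 cube, the r=6.5 sphere at (-4, 14) misses the remaining region (no effect) — 1 connected region. The outline is a single polygon with 4 vertices. Extrusion per mm of travel: 0.4 × 0.12 / (π × 0.875²) = 0.019956. Accumulating E over each segment gives final E = 1.2173.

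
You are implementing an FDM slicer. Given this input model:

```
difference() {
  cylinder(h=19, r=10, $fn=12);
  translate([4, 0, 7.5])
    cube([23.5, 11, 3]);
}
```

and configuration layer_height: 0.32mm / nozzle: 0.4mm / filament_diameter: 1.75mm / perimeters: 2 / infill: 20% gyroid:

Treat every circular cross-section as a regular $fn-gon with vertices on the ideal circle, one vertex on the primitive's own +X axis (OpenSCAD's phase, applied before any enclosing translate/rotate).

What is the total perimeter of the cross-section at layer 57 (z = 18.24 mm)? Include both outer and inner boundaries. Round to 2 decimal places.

62.12 mm

At z = 18.24 mm: the cylinder: section is a regular 12-gon, circumradius r=10 (perimeter = 2·12·10.000·sin(180°/12) = 62.12 mm); the cube at (4, 0) does not reach this height (z outside [7.5, 10.5]); Taking the first minus the rest: none of the subtracted shapes is present at this height, so the r=10 cylinder is unchanged — boundary = 62.12 mm. Overall, the cross-section is a single solid region. Total boundary length (outer) = 62.12 mm.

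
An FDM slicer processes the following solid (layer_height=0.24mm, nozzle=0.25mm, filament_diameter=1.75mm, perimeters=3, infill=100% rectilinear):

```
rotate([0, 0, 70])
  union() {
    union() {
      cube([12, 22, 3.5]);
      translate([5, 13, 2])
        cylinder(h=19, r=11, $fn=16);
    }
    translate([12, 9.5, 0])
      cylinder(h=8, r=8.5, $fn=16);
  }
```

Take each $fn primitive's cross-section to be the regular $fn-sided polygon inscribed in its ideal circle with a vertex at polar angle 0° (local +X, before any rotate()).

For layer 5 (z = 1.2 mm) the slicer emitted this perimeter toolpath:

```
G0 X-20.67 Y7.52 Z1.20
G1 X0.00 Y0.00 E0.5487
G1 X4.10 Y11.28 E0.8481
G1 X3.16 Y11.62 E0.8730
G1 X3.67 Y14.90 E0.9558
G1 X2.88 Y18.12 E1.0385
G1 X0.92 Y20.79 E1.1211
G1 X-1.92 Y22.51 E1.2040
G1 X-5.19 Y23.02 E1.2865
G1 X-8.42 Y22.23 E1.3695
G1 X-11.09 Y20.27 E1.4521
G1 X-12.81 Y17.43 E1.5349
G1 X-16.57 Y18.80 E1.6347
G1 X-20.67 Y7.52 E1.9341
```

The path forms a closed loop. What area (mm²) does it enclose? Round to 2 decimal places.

Apply the shoelace formula to the sequence of (X, Y) vertices; enclosed area = 374.57 mm².

374.57 mm²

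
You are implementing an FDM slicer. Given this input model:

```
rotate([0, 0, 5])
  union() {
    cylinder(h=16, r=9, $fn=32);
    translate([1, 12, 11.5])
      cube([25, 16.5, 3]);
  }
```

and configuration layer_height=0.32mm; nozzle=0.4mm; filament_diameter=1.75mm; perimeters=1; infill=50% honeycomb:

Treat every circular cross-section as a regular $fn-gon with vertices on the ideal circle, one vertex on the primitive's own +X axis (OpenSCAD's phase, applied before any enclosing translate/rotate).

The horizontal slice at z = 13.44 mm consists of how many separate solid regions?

2

At z = 13.44 mm: the cylinder: section is a regular 32-gon, circumradius r=9; the cube at (1, 12) (footprint 25×16.5) is included at this height; Taking the union: the 2 present regions are separate (no shared area or edge), so areas and boundary lengths simply add and each stays a separate island — 2 connected regions; (whole slice rotated 5° about Z — lengths, areas and connectivity unchanged). The result has 2 disconnected regions.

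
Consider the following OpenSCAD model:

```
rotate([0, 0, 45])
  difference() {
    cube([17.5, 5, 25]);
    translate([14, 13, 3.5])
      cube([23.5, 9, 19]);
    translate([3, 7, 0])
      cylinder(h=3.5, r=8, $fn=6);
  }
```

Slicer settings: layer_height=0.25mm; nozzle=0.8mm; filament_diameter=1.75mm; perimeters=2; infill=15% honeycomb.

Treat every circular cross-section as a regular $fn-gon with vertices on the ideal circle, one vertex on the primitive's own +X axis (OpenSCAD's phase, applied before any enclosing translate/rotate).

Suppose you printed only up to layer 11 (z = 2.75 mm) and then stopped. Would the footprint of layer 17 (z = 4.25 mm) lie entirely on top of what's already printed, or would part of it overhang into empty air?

part overhangs

Compare the two slices. At z = 2.75: the 17.5×5 cube contributes its full rectangle (area 87.50 mm²); the cube at (14, 13) does not reach this height (z outside [3.5, 22.5]); the cylinder at (3, 7): section is a regular 6-gon, circumradius r=8 (area = (6/2)·8.000²·sin(360°/6) = 166.28 mm²); Subtracting the remaining from the first: starting from the 17.5×5 cube (87.50 mm²), the r=8 cylinder at (3, 7) partially overlaps it — only the 41.51 mm² overlap (of its 166.28 mm²) is removed, clipping the outline — area = 45.99 mm²; (whole slice rotated 45° about Z — lengths, areas and connectivity unchanged). At z = 4.25: the cube (footprint 17.5×5) is included at this height (area 87.50 mm²); the cube at (14, 13) (footprint 23.5×9) is included at this height (area 211.50 mm²); the cylinder at (3, 7) does not reach this height (z outside [0, 3.5]); Taking the first minus the rest: starting from the 17.5×5 cube (87.50 mm²), the 23.5×9 cube at (14, 13) misses the remaining region (no effect) — area = 87.50 mm²; (whole slice rotated 45° about Z — lengths, areas and connectivity unchanged). Checking containment: at z = 4.25 the cross-section extends beyond the z = 2.75 cross-section by about 41.51 mm².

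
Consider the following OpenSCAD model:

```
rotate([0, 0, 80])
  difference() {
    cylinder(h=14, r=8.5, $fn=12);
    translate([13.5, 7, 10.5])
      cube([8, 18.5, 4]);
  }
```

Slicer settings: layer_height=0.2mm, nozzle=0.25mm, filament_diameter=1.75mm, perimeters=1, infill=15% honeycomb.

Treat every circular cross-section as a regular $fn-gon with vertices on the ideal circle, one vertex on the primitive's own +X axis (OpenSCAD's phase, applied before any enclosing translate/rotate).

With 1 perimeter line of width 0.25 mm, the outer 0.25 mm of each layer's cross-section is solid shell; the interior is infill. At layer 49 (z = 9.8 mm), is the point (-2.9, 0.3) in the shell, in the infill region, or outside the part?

At z = 9.8 mm: the r=8.5 cylinder gives a regular 12-gon of circumradius 8.5 (constant along its height); the cube at (13.5, 7) is not intersected at this z (z outside [10.5, 14.5]); Taking the first minus the rest: none of the subtracted shapes is present at this height, so the r=8.5 cylinder is unchanged — 1 connected region; (whole slice rotated 80° about Z — lengths, areas and connectivity unchanged). Overall, the cross-section is a single solid region. Undo the 80° rotation: the query point maps to (-0.208, 2.908) in the un-rotated model frame. The nearest boundary edge runs (0.00, 8.50)→(-4.25, 7.36); distance from the point to it = 5.35 mm. The point is inside the cross-section and 5.35 mm from the nearest boundary — more than the 0.25 mm shell width (1 × 0.25), so it's in the infill interior.

infill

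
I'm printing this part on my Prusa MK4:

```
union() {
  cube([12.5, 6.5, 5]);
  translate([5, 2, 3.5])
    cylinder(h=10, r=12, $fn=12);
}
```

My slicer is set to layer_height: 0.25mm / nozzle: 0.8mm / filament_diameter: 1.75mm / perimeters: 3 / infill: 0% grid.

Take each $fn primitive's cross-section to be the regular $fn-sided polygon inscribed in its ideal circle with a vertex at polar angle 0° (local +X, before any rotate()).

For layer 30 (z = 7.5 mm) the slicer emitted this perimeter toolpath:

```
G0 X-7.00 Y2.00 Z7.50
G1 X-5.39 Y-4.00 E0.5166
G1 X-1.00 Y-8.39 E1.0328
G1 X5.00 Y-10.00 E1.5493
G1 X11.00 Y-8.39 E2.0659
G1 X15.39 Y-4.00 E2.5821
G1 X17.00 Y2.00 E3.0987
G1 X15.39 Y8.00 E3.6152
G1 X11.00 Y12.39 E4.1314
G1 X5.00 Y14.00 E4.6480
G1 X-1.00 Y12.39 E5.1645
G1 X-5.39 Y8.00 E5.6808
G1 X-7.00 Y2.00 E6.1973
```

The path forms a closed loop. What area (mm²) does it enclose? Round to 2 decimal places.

Apply the shoelace formula to the sequence of (X, Y) vertices; enclosed area = 431.90 mm².

431.90 mm²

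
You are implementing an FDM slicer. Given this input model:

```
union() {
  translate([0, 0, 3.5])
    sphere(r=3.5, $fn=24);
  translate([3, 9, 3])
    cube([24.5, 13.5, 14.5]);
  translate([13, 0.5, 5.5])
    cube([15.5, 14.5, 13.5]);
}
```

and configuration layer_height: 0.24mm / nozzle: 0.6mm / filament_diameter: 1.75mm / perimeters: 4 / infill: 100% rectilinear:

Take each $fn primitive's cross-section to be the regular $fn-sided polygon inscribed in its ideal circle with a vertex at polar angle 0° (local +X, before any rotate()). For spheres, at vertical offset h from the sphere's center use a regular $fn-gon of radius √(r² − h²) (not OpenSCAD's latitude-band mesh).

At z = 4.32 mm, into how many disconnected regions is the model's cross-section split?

At z = 4.32 mm: the r=3.5 sphere contributes a regular 24-gon of circumradius √(3.5²−0.82²) = 3.403; the cube at (3, 9) (footprint 24.5×13.5) is included at this height; the cube at (13, 0.5) is not intersected at this z (z outside [5.5, 19]); Taking the union: the 2 present regions are separate (no shared area or edge), so areas and boundary lengths simply add and each stays a separate island — 2 connected regions. The result has 2 disconnected regions.

2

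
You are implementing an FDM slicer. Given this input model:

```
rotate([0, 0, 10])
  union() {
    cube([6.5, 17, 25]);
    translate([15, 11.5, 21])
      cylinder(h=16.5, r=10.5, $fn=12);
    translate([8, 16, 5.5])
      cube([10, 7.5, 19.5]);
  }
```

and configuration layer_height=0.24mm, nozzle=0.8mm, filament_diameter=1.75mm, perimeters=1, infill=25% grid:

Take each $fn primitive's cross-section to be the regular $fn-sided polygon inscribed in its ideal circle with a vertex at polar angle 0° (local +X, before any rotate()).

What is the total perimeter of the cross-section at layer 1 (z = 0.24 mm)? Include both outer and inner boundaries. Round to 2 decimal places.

47.00 mm

At z = 0.24 mm: the 6.5×17 cube contributes its full rectangle (perimeter 47.00 mm); the cylinder at (15, 11.5) is not intersected at this z (z outside [21, 37.5]); the cube at (8, 16) is absent (z outside [5.5, 25]); Merging all regions: only the 6.5×17 cube is present, so the union is just that shape — boundary = 47.00 mm; (whole slice rotated 10° about Z — lengths, areas and connectivity unchanged). Overall, the cross-section is a single solid region. Total boundary length (outer) = 47.00 mm.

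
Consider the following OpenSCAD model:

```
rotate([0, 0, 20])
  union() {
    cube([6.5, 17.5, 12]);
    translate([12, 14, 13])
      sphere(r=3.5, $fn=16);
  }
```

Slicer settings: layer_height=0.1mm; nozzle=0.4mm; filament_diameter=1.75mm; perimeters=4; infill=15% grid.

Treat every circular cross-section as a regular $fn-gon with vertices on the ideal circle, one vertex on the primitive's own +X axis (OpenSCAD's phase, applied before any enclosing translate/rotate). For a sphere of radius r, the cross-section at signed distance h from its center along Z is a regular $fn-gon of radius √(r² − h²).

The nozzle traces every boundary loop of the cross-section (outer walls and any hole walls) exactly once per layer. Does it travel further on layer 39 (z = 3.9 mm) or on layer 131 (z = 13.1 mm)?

Layer 39 (z = 3.9): the cube (footprint 6.5×17.5) is included at this height (perimeter 48.00 mm); the sphere at (12, 14) is not intersected at this z (|z−center|=9.100 > r=3.5); Combining (union): only the 6.5×17.5 cube is present, so the union is just that shape — boundary = 48.00 mm; (whole slice rotated 20° about Z — lengths, areas and connectivity unchanged). So its perimeter = 48.00 mm. Layer 131 (z = 13.1): the cube does not reach this height (z outside [0, 12]); the r=3.5 sphere at (12, 14) contributes a regular 16-gon of circumradius √(3.5²−0.1²) = 3.499 (perimeter = 2·16·3.499·sin(180°/16) = 21.84 mm); Taking the union: only the r=3.5 sphere at (12, 14) is present, so the union is just that shape — boundary = 21.84 mm; (rotated 20° about Z; rotation is an isometry so areas/perimeters/island counts are preserved). So its perimeter = 21.84 mm. Layer 39 is larger (48.00 vs 21.84 mm).

layer 39 (z = 3.9 mm)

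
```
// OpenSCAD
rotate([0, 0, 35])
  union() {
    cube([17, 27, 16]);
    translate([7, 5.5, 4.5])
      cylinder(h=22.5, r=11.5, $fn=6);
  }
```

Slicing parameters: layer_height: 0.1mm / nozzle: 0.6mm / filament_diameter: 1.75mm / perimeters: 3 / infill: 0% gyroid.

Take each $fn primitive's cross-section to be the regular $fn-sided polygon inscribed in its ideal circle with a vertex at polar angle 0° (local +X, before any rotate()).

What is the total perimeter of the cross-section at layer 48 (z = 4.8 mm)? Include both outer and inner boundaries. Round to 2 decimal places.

At z = 4.8 mm: the cube is present — its section is the full 17×27 rectangle (perimeter 88.00 mm); the cylinder at (7, 5.5): section is a regular 6-gon, circumradius r=11.5 (perimeter = 2·6·11.500·sin(180°/6) = 69.00 mm); Combining (union): the regions partially overlap (shared area 243.38 mm²), so the edge portions inside another operand are dropped and the merged outline is re-measured after clipping — boundary = 97.33 mm; (whole slice rotated 35° about Z — lengths, areas and connectivity unchanged). Overall, the cross-section is a single solid region. Total boundary length (outer) = 97.33 mm.

97.33 mm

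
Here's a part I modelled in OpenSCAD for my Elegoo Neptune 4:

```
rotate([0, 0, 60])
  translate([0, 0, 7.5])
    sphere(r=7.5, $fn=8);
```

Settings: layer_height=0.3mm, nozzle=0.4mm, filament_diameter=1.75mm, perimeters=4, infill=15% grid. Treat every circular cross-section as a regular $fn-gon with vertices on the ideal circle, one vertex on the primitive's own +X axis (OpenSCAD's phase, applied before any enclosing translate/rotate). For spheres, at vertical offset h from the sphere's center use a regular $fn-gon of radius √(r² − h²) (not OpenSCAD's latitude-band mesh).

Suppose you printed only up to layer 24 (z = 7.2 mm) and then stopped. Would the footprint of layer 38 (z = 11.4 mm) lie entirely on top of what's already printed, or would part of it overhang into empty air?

Compare the two slices. At z = 7.2: the sphere: section is a regular 8-gon, circumradius = √(r²−h²) = √(7.5²−0.3²) = 7.494 (area = (8/2)·7.494²·sin(360°/8) = 158.84 mm²); (whole slice rotated 60° about Z — lengths, areas and connectivity unchanged). At z = 11.4: the r=7.5 sphere slices to a regular 8-gon of circumradius 6.406 (√(r²−h²) with h=3.9 from center) (area = (8/2)·6.406²·sin(360°/8) = 116.08 mm²); (whole slice rotated 60° about Z — lengths, areas and connectivity unchanged). Checking containment: the cross-section at z = 11.4 is a subset of the cross-section at z = 7.2.

entirely on top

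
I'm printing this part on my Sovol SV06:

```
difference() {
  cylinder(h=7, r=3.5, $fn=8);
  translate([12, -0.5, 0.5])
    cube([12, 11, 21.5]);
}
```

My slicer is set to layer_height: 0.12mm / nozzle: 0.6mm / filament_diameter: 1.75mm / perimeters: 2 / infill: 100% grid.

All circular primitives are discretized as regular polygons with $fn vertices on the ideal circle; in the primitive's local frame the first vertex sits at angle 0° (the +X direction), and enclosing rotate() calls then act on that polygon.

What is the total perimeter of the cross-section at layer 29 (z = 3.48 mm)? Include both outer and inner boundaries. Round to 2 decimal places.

21.43 mm

At z = 3.48 mm: the r=3.5 cylinder contributes a regular 8-gon of circumradius 3.5 (perimeter = 2·8·3.500·sin(180°/8) = 21.43 mm); the cube at (12, -0.5) (footprint 12×11) is included at this height (perimeter 46.00 mm); Taking the first minus the rest: starting from the r=3.5 cylinder, the 12×11 cube at (12, -0.5) misses the remaining region (no effect) — boundary = 21.43 mm. Overall, the cross-section is a single solid region. Total boundary length (outer) = 21.43 mm.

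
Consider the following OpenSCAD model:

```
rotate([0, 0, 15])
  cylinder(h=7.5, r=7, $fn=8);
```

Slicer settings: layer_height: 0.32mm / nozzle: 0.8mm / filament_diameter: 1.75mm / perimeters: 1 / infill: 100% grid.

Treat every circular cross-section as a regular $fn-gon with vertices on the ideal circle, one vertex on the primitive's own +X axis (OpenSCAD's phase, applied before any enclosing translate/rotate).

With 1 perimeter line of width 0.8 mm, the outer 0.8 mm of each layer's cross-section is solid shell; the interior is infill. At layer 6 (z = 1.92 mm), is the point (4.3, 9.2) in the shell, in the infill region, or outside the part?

outside

At z = 1.92 mm: the r=7 cylinder gives a regular 8-gon of circumradius 7 (constant along its height); (whole slice rotated 15° about Z — lengths, areas and connectivity unchanged). Overall, the cross-section is a single solid region. Undo the 15° rotation: the query point maps to (6.535, 7.774) in the un-rotated model frame. The nearest boundary edge runs (7.00, 0.00)→(4.95, 4.95); distance from the point to it = 3.24 mm. The point is not inside any of the regions above, so it lies outside the cross-section (3.24 mm from the nearest boundary).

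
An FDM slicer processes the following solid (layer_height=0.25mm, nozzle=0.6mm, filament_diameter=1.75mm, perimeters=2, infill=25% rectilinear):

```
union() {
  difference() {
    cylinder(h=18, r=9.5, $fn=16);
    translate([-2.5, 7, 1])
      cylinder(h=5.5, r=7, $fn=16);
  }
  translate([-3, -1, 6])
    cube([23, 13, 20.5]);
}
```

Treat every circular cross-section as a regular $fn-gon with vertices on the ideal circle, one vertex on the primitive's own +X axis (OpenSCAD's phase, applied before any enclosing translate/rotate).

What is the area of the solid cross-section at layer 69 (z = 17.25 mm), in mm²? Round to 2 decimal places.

At z = 17.25 mm: the r=9.5 cylinder contributes a regular 16-gon of circumradius 9.5 (area = (16/2)·9.500²·sin(360°/16) = 276.30 mm²); the cylinder at (-2.5, 7) is absent (z outside [1, 6.5]); After the difference (first − rest): none of the subtracted shapes is present at this height, so the r=9.5 cylinder is unchanged — area = 276.30 mm²; the cube at (-3, -1) (footprint 23×13) is included at this height (area 299.00 mm²); Taking the union: the regions partially overlap — summed areas 575.30 mm² minus the doubly-counted overlap 109.08 mm² gives 466.22 mm² — area = 466.22 mm². Overall, the cross-section is a single solid region. Net area = 466.22 mm².

466.22 mm²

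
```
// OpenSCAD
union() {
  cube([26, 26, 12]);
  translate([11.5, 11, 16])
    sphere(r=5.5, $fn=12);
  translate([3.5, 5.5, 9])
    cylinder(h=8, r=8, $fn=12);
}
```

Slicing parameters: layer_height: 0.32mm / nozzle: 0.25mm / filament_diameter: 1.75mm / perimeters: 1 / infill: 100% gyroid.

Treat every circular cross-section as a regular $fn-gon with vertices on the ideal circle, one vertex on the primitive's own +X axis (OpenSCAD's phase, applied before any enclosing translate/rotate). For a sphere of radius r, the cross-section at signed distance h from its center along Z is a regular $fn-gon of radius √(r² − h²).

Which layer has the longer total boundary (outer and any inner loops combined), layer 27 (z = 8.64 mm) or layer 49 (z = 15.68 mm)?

layer 27 (z = 8.64 mm)

Layer 27 (z = 8.64): the 26×26 cube contributes its full rectangle (perimeter 104.00 mm); the sphere at (11.5, 11) does not reach this height (|z−center|=7.360 > r=5.5); the cylinder at (3.5, 5.5) is absent (z outside [9, 17]); Combining (union): only the 26×26 cube is present, so the union is just that shape — boundary = 104.00 mm. So its perimeter = 104.00 mm. Layer 49 (z = 15.68): the cube does not reach this height (z outside [0, 12]); the sphere at (11.5, 11): section is a regular 12-gon, circumradius = √(r²−h²) = √(5.5²−0.32²) = 5.491 (perimeter = 2·12·5.491·sin(180°/12) = 34.11 mm); the r=8 cylinder at (3.5, 5.5) gives a regular 12-gon of circumradius 8 (constant along its height) (perimeter = 2·12·8.000·sin(180°/12) = 49.69 mm); Combining (union): the regions partially overlap (shared area 20.76 mm²), so the edge portions inside another operand are dropped and the merged outline is re-measured after clipping — boundary = 64.17 mm. So its perimeter = 64.17 mm. Layer 27 is larger (104.00 vs 64.17 mm).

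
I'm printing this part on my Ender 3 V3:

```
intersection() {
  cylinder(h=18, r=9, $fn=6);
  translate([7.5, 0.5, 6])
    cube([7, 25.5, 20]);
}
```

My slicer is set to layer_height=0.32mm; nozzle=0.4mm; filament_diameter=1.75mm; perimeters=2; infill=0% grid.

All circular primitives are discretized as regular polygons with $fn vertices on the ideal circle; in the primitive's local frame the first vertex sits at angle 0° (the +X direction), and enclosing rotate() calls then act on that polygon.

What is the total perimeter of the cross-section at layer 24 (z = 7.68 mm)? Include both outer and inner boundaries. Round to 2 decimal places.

5.73 mm

At z = 7.68 mm: the r=9 cylinder contributes a regular 6-gon of circumradius 9 (perimeter = 2·6·9.000·sin(180°/6) = 54.00 mm); the 7×25.5 cube at (7.5, 0.5) contributes its full rectangle (perimeter 65.00 mm); Taking the intersection: the 7×25.5 cube at (7.5, 0.5) partially overlaps the r=9 cylinder; clipping to the common part keeps 1.27 mm² — boundary = 5.73 mm. Overall, the cross-section is a single solid region. Total boundary length (outer) = 5.73 mm.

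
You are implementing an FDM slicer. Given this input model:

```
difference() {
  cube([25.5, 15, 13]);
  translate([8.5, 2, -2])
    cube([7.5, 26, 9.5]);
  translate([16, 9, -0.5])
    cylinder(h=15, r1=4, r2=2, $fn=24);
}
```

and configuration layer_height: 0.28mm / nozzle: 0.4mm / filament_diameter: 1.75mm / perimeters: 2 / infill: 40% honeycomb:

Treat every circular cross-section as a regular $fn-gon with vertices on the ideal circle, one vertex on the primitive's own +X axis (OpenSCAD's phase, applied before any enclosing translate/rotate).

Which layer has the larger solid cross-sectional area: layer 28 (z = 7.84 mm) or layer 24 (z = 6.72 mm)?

Layer 28 (z = 7.84): the cube (footprint 25.5×15) is included at this height (area 382.50 mm²); the cube at (8.5, 2) does not reach this height (z outside [-2, 7.5]); the cone at (16, 9) contributes a regular 24-gon of circumradius 2.888 (interpolated between r1=4 and r2=2 at t=0.556) (area = (24/2)·2.888²·sin(360°/24) = 25.90 mm²); Taking the first minus the rest: starting from the 25.5×15 cube (382.50 mm²), the cone at (16, 9) lies wholly inside it (removes its full 25.90 mm² and its 18.09 mm outline becomes a hole wall) — area = 356.60 mm². So its area = 356.60 mm². Layer 24 (z = 6.72): the 25.5×15 cube contributes its full rectangle (area 382.50 mm²); the 7.5×26 cube at (8.5, 2) contributes its full rectangle (area 195.00 mm²); the cone at (16, 9) (r1=4→r2=2) has section circumradius 3.037 here — a regular 24-gon (area = (24/2)·3.037²·sin(360°/24) = 28.65 mm²); Taking the first minus the rest: starting from the 25.5×15 cube (382.50 mm²), the 7.5×26 cube at (8.5, 2) partially overlaps it — only the 97.50 mm² overlap (of its 195.00 mm²) is removed, clipping the outline; the cone at (16, 9) partially overlaps it — only the 14.33 mm² overlap (of its 28.65 mm²) is removed, clipping the outline — area = 270.67 mm². So its area = 270.67 mm². Layer 28 is larger (356.60 vs 270.67 mm²).

layer 28 (z = 7.84 mm)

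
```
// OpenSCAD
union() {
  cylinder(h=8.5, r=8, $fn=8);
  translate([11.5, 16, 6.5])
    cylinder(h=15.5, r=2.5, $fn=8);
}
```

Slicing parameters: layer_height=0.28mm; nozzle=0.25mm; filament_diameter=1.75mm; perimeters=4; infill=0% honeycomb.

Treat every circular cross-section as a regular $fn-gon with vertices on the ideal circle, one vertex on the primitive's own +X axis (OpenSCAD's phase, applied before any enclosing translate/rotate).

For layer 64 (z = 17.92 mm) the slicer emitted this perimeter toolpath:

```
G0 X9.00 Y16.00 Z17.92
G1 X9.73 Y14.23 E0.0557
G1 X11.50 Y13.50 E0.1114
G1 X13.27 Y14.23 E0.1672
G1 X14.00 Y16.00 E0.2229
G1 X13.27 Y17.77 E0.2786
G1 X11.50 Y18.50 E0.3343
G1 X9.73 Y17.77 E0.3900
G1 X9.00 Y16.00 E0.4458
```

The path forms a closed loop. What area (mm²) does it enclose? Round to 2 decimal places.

17.70 mm²

Apply the shoelace formula to the sequence of (X, Y) vertices; enclosed area = 17.70 mm².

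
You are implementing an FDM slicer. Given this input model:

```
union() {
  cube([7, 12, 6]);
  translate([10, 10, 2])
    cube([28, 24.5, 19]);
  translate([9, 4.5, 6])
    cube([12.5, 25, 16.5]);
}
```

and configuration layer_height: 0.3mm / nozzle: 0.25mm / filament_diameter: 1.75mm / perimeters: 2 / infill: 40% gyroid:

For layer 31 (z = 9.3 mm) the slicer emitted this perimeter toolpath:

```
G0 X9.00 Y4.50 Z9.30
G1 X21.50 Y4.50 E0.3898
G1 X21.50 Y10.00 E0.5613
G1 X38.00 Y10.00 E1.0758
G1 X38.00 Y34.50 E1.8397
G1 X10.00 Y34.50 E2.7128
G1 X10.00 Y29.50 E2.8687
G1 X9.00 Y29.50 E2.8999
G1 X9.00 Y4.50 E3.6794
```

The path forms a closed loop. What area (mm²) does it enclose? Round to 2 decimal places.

Apply the shoelace formula to the sequence of (X, Y) vertices; enclosed area = 774.25 mm².

774.25 mm²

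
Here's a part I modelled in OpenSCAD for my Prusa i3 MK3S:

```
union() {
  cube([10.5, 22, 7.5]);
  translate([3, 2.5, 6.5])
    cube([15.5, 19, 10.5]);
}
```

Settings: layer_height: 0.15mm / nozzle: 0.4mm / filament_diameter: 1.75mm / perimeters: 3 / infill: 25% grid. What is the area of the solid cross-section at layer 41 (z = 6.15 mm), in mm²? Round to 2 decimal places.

At z = 6.15 mm: the 10.5×22 cube contributes its full rectangle (area 231.00 mm²); the cube at (3, 2.5) does not reach this height (z outside [6.5, 17]); Merging all regions: only the 10.5×22 cube is present, so the union is just that shape — area = 231.00 mm². Overall, the cross-section is a single solid region. Net area = 231.00 mm².

231.00 mm²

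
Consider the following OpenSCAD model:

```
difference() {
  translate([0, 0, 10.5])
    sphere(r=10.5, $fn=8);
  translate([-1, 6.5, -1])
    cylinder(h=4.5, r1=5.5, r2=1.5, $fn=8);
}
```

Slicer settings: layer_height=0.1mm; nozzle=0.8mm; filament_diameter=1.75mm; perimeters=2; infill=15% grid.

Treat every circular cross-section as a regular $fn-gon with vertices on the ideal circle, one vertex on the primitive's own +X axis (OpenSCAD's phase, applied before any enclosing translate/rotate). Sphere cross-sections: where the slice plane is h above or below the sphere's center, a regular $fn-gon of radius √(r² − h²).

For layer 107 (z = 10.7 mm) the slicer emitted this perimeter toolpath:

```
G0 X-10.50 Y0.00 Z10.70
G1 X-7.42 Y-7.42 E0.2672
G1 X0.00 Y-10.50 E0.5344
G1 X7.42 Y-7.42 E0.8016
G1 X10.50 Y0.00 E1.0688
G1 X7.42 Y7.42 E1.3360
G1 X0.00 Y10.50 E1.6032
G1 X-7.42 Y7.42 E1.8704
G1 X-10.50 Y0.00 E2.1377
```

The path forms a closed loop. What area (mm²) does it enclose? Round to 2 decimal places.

Apply the shoelace formula to the sequence of (X, Y) vertices; enclosed area = 311.64 mm².

311.64 mm²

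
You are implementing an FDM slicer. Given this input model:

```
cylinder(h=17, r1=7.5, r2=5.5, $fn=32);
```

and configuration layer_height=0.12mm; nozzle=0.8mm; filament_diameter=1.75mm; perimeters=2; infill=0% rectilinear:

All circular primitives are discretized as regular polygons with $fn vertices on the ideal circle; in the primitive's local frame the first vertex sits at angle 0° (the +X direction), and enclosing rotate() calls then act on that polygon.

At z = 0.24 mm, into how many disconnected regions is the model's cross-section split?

At z = 0.24 mm: the cone: at t=0.014 of its height the radius interpolates to r₁+(r₂−r₁)t = 7.472, giving a regular 32-gon of that circumradius. The result has 1 disconnected region.

1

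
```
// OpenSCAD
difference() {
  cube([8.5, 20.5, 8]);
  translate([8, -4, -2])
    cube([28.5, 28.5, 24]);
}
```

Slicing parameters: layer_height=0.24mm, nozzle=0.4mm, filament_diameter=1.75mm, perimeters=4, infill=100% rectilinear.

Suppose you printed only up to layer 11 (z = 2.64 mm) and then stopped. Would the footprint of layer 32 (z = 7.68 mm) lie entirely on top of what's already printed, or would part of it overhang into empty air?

Compare the two slices. At z = 2.64: the 8.5×20.5 cube contributes its full rectangle (area 174.25 mm²); the cube at (8, -4) (footprint 28.5×28.5) is included at this height (area 812.25 mm²); After the difference (first − rest): starting from the 8.5×20.5 cube (174.25 mm²), the 28.5×28.5 cube at (8, -4) partially overlaps it — only the 10.25 mm² overlap (of its 812.25 mm²) is removed, clipping the outline — area = 164.00 mm². At z = 7.68: the 8.5×20.5 cube contributes its full rectangle (area 174.25 mm²); the 28.5×28.5 cube at (8, -4) contributes its full rectangle (area 812.25 mm²); After the difference (first − rest): starting from the 8.5×20.5 cube (174.25 mm²), the 28.5×28.5 cube at (8, -4) partially overlaps it — only the 10.25 mm² overlap (of its 812.25 mm²) is removed, clipping the outline — area = 164.00 mm². Checking containment: the cross-section at z = 7.68 is a subset of the cross-section at z = 2.64.

entirely on top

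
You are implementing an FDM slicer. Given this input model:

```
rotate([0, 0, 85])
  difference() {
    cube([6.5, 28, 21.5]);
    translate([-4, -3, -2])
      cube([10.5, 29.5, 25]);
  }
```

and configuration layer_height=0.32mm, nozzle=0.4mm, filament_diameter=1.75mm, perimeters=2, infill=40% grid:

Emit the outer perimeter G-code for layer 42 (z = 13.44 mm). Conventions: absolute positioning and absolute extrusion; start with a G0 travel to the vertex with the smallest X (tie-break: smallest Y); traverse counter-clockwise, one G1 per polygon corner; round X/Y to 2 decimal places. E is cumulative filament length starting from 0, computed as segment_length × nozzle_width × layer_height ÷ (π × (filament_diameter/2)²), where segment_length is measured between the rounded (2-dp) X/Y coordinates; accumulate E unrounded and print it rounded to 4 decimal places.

At z = 13.44 mm: the 6.5×28 cube contributes its full rectangle; the cube at (-4, -3) is present — its section is the full 10.5×29.5 rectangle; Taking the first minus the rest: starting from the 6.5×28 cube, the 10.5×29.5 cube at (-4, -3) partially overlaps it — only the 172.25 mm² overlap (of its 309.75 mm²) is removed, clipping the outline — 1 connected region; (rotated 85° about Z; rotation is an isometry so areas/perimeters/island counts are preserved). The outline is a single polygon with 4 vertices. Extrusion per mm of travel: 0.4 × 0.32 / (π × 0.875²) = 0.053216. Accumulating E over each segment gives final E = 0.8515.

G0 X-27.89 Y2.44 Z13.44
G1 X-26.40 Y2.31 E0.0796
G1 X-25.83 Y8.78 E0.4252
G1 X-27.33 Y8.92 E0.5054
G1 X-27.89 Y2.44 E0.8515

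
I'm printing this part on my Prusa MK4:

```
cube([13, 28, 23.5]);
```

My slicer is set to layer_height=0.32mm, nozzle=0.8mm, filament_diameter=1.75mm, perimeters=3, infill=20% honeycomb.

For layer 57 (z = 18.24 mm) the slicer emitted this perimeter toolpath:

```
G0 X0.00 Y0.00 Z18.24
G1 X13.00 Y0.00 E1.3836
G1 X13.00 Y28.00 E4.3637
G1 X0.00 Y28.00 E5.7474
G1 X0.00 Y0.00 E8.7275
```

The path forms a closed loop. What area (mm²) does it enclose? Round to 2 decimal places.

364.00 mm²

Apply the shoelace formula to the sequence of (X, Y) vertices; enclosed area = 364.00 mm².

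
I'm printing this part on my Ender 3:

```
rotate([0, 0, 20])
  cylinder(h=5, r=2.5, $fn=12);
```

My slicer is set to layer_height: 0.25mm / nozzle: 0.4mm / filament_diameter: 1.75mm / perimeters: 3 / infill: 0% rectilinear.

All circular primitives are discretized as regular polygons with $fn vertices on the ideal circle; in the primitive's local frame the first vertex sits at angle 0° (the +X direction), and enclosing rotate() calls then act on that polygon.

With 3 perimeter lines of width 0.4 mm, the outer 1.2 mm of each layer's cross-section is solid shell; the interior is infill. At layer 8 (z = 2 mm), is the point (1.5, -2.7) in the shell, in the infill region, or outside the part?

At z = 2 mm: the cylinder: section is a regular 12-gon, circumradius r=2.5; (rotated 20° about Z; rotation is an isometry so areas/perimeters/island counts are preserved). Overall, the cross-section is a single solid region. Undo the 20° rotation: the query point maps to (0.486, -3.050) in the un-rotated model frame. The nearest boundary edge runs (-0.00, -2.50)→(1.25, -2.17); distance from the point to it = 0.66 mm. The point is not inside any of the regions above, so it lies outside the cross-section (0.66 mm from the nearest boundary).

outside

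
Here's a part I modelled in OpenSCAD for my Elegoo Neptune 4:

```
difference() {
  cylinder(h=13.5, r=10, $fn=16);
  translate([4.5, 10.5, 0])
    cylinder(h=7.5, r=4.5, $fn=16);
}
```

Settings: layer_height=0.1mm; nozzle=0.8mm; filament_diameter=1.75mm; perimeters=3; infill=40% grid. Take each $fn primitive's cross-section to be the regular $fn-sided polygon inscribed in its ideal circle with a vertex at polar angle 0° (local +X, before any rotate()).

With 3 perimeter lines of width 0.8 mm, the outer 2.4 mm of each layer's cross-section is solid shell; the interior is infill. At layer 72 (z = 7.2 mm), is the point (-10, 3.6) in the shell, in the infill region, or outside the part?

At z = 7.2 mm: the cylinder: section is a regular 16-gon, circumradius r=10; the cylinder at (4.5, 10.5): section is a regular 16-gon, circumradius r=4.5; After the difference (first − rest): starting from the r=10 cylinder, the r=4.5 cylinder at (4.5, 10.5) partially overlaps it — only the 15.30 mm² overlap (of its 61.99 mm²) is removed, clipping the outline — 1 connected region. Overall, the cross-section is a single solid region. The nearest boundary edge runs (-10.00, 0.00)→(-9.24, 3.83); distance from the point to it = 0.70 mm. The point is not inside any of the regions above, so it lies outside the cross-section (0.70 mm from the nearest boundary).

outside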